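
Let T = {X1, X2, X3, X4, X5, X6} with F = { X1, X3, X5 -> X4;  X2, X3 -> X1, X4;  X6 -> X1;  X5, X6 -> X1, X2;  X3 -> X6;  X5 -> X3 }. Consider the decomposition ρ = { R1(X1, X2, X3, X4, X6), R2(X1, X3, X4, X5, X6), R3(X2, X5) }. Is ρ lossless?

Chase test. Columns are X1, X2, X3, X4, X5, X6; row i has aⱼ where attribute j ∈ Ri, else bᵢⱼ.
Initial tableau (one row per fragment):
  row 1: a1 a2 a3 a4 b15 a6
  row 2: a1 b22 a3 a4 a5 a6
  row 3: b31 a2 b33 b34 a5 b36
Rows 2 and 3 agree on X5; apply X5→X3 and equate their X3 entries.
Rows 1 and 3 agree on X2, X3; apply X2, X3→X1, X4 and equate their X1, X4 entries.
Rows 1 and 3 agree on X3; apply X3→X6 and equate their X6 entries.
Rows 2 and 3 agree on X5, X6; apply X5, X6→X1, X2 and equate their X1, X2 entries.
Row 2 is now all distinguished symbols — the join is lossless.

Yes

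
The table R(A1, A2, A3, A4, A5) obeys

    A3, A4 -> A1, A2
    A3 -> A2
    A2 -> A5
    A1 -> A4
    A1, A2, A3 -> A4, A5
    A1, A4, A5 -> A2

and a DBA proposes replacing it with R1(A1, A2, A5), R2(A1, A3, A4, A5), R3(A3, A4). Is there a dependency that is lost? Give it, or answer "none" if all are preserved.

A3 -> A2

Check A3 → A2: no single fragment contains all of {A2, A3}, and the restricted closure of {A3} across the fragments never reaches {A2}.
A3, A4 → A1, A2 is preserved.
A2 → A5 is preserved.
A1 → A4 is preserved.
A1, A2, A3 → A4, A5 is preserved.
A1, A4, A5 → A2 is preserved.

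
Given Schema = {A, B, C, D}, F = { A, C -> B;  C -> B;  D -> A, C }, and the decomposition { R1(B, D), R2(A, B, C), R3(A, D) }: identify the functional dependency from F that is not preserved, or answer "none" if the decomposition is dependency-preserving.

D -> A, C

Check D → A, C: no single fragment contains all of {A, C, D}, and the restricted closure of {D} across the fragments never reaches {A, C}.
A, C → B is preserved.
C → B is preserved.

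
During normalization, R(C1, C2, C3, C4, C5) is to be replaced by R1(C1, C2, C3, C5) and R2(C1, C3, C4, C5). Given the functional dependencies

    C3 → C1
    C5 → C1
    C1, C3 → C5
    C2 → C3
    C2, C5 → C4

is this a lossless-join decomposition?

Common attributes: R1 ∩ R2 = {C1, C3, C5}.
No dependency enlarges {C1, C3, C5}, so (C1, C3, C5)⁺ = {C1, C3, C5}.
The closure contains neither all of R1 = {C1, C2, C3, C5} nor all of R2 = {C1, C3, C4, C5}, so the common attributes are not a superkey of either fragment. The join is lossy.

No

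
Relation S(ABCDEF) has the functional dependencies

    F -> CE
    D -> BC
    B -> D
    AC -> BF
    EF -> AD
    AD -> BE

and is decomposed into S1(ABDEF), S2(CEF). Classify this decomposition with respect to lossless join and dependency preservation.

lossless but not dependency-preserving

Lossless test: (EF)⁺ = {ABCDEF}, which contains all of one fragment — lossless.
Dependency preservation: the restricted closure of {D} across the fragments never reaches {BC}, so D → BC cannot be enforced without a join — not preserved.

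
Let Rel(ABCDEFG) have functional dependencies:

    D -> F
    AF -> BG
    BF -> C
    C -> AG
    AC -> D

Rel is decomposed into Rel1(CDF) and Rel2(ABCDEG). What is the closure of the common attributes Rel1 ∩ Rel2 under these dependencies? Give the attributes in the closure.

Rel1 ∩ Rel2 = {CD}.
D → F applies, adding F
C → AG applies, adding AG
AF → BG applies, adding B
Closure: {ABCDFG}.

ABCDFG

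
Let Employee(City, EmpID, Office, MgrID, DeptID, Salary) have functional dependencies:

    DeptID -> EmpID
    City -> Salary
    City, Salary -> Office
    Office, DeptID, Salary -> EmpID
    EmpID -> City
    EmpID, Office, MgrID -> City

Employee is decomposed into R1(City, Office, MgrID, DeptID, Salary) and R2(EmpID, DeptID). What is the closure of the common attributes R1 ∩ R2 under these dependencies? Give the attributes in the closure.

R1 ∩ R2 = {DeptID}.
DeptID → EmpID applies, adding EmpID
EmpID → City applies, adding City
City → Salary applies, adding Salary
City, Salary → Office applies, adding Office
Closure: {City, EmpID, Office, DeptID, Salary}.

City, EmpID, Office, DeptID, Salary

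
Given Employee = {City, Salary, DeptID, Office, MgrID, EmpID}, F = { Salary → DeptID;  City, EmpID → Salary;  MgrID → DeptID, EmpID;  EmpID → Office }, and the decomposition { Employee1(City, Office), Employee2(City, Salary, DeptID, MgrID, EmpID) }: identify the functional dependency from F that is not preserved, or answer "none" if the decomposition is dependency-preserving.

EmpID → Office

Check EmpID → Office: no single fragment contains all of {Office, EmpID}, and the restricted closure of {EmpID} across the fragments never reaches {Office}.
Salary → DeptID is preserved.
City, EmpID → Salary is preserved.
MgrID → DeptID, EmpID is preserved.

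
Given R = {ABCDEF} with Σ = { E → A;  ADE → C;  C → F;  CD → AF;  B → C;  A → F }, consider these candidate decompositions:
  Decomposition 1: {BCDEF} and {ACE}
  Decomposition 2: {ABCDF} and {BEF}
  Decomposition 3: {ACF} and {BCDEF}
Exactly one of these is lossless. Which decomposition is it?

Decomposition 1: common = {CE}, closure = {ACEF} → lossless.
Decomposition 2: common = {BF}, closure = {BCF} → lossy.
Decomposition 3: common = {CF}, closure = {CF} → lossy.

Decomposition 1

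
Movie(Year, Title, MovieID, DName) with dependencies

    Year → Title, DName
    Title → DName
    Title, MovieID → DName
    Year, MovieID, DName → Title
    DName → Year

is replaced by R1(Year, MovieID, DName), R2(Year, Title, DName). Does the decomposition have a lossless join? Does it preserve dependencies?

lossless and dependency-preserving

Lossless test: (Year, DName)⁺ = {Year, Title, DName}, which contains all of one fragment — lossless.
Dependency preservation: Title, MovieID → DName; Year, MovieID, DName → Title are not contained in any single fragment, but the restricted closure of each left-hand side across the fragments still reaches the right-hand side; the remaining FDs each lie inside some fragment. All dependencies are preserved.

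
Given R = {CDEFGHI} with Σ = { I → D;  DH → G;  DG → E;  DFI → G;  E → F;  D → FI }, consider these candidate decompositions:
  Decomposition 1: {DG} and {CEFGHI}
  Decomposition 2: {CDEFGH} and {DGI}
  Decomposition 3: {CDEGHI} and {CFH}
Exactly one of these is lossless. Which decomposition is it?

Decomposition 2

Decomposition 1: common = {G}, closure = {G} → lossy.
Decomposition 2: common = {DG}, closure = {DEFGI} → lossless.
Decomposition 3: common = {CH}, closure = {CH} → lossy.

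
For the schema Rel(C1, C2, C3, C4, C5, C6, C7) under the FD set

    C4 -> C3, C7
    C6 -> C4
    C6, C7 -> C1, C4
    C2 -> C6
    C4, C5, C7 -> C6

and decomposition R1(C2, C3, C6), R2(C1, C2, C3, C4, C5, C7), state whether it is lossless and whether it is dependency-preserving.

Lossless test: (C2, C3)⁺ = {C1, C2, C3, C4, C6, C7}, which contains all of one fragment — lossless.
Dependency preservation: the restricted closure of {C6} across the fragments never reaches {C4}, so C6 → C4 cannot be enforced without a join — not preserved.

lossless but not dependency-preserving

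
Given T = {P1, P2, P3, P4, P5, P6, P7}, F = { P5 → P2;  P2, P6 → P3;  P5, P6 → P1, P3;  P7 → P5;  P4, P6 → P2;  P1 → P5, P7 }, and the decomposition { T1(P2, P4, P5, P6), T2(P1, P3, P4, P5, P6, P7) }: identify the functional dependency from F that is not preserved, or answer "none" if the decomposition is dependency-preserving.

Check P2, P6 → P3: no single fragment contains all of {P2, P3, P6}, and the restricted closure of {P2, P6} across the fragments never reaches {P3}.
P5 → P2 is preserved.
P5, P6 → P1, P3 is preserved.
P7 → P5 is preserved.
P4, P6 → P2 is preserved.
P1 → P5, P7 is preserved.

P2, P6 → P3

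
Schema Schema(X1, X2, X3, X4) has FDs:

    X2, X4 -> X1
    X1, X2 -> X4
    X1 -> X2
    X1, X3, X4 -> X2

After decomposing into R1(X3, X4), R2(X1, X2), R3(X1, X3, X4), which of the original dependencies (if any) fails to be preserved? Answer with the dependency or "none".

X2, X4 -> X1

Check X2, X4 → X1: no single fragment contains all of {X1, X2, X4}, and the restricted closure of {X2, X4} across the fragments never reaches {X1}.
X1, X2 → X4 is preserved.
X1 → X2 is preserved.
X1, X3, X4 → X2 is preserved.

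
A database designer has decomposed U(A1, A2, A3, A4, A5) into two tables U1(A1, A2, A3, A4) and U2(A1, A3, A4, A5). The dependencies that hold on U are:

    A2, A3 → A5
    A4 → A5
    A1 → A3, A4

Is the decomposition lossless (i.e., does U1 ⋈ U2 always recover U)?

Yes

Common attributes: U1 ∩ U2 = {A1, A3, A4}.
Closure of {A1, A3, A4}: A4 → A5 applies, adding A5. So (A1, A3, A4)⁺ = {A1, A3, A4, A5}.
This closure contains every attribute of U2, so U1 ∩ U2 → U2. The join is lossless.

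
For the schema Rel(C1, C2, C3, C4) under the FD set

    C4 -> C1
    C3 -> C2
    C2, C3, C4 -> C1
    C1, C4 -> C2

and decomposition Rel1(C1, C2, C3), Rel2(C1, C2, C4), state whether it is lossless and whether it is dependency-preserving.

Lossless test: (C1, C2)⁺ = {C1, C2}, which is a superkey of neither fragment — lossy.
Dependency preservation: C2, C3, C4 → C1 is not contained in any single fragment, but the restricted closure of its left-hand side across the fragments still reaches the right-hand side; the remaining FDs each lie inside some fragment. All dependencies are preserved.

lossy but dependency-preserving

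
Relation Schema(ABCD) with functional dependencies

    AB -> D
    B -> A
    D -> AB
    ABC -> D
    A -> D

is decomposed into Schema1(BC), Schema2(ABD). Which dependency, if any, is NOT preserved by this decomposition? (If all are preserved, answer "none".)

AB → D lies within Schema2.
B → A lies within Schema2.
D → AB lies within Schema2.
ABC → D: restricted closure across fragments reaches D.
A → D lies within Schema2.
Every dependency is enforceable on the fragments, so the decomposition is dependency-preserving.

none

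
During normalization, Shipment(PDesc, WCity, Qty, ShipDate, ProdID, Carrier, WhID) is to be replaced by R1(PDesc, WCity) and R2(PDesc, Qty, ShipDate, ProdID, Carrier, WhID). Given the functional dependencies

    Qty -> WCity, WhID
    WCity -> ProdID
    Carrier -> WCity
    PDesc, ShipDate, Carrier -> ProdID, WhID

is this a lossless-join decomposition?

Common attributes: R1 ∩ R2 = {PDesc}.
No dependency enlarges {PDesc}, so (PDesc)⁺ = {PDesc}.
The closure contains neither all of R1 = {PDesc, WCity} nor all of R2 = {PDesc, Qty, ShipDate, ProdID, Carrier, WhID}, so the common attributes are not a superkey of either fragment. The join is lossy.

No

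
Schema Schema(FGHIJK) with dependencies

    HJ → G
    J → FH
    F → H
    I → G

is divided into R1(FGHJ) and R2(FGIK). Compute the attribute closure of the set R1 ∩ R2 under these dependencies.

R1 ∩ R2 = {FG}.
F → H applies, adding H
Closure: {FGH}.

FGH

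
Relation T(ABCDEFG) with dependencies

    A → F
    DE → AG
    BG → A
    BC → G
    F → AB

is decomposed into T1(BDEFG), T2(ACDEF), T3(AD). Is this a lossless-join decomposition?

Yes

Chase test. Columns are ABCDEFG; row i has aⱼ where attribute j ∈ Ti, else bᵢⱼ.
Initial tableau (one row per fragment):
  row 1: b11 a2 b13 a4 a5 a6 a7
  row 2: a1 b22 a3 a4 a5 a6 b27
  row 3: a1 b32 b33 a4 b35 b36 b37
Rows 2 and 3 agree on A; apply A→F and equate their F entries.
Rows 1 and 2 agree on DE; apply DE→AG and equate their AG entries.
Rows 1 and 2 agree on F; apply F→AB and equate their AB entries.
Rows 1 and 3 agree on F; apply F→AB and equate their AB entries.
Row 2 is now all distinguished symbols — the join is lossless.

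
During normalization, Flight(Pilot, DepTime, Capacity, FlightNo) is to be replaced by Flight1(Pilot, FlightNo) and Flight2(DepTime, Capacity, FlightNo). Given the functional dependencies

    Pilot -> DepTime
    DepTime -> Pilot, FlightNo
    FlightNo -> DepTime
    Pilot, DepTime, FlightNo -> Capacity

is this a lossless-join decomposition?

Yes

Common attributes: Flight1 ∩ Flight2 = {FlightNo}.
Closure of {FlightNo}: FlightNo → DepTime applies, adding DepTime; DepTime → Pilot, FlightNo applies, adding Pilot; Pilot, DepTime, FlightNo → Capacity applies, adding Capacity. So (FlightNo)⁺ = {Pilot, DepTime, Capacity, FlightNo}.
This closure contains every attribute of Flight1, so Flight1 ∩ Flight2 → Flight1. The join is lossless.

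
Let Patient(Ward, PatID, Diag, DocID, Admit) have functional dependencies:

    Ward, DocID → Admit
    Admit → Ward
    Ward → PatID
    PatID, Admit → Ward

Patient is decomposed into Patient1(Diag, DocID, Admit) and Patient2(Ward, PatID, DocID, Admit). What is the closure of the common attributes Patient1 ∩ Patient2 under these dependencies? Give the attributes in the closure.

Patient1 ∩ Patient2 = {DocID, Admit}.
Admit → Ward applies, adding Ward
Ward → PatID applies, adding PatID
Closure: {Ward, PatID, DocID, Admit}.

Ward, PatID, DocID, Admit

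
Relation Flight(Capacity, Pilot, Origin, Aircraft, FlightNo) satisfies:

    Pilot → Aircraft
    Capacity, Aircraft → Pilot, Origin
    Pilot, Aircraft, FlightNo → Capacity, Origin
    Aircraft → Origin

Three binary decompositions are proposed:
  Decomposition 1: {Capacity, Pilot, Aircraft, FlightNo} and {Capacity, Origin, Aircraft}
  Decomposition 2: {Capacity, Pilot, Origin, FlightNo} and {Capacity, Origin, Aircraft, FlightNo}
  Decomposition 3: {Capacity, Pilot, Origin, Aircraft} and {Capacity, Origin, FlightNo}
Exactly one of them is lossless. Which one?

Decomposition 1

Decomposition 1: common = {Capacity, Aircraft}, closure = {Capacity, Pilot, Origin, Aircraft} → lossless.
Decomposition 2: common = {Capacity, Origin, FlightNo}, closure = {Capacity, Origin, FlightNo} → lossy.
Decomposition 3: common = {Capacity, Origin}, closure = {Capacity, Origin} → lossy.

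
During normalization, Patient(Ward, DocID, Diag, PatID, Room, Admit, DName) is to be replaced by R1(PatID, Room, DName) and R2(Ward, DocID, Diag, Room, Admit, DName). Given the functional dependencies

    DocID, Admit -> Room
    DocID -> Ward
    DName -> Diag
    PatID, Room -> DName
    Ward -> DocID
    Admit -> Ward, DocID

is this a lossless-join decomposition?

Common attributes: R1 ∩ R2 = {Room, DName}.
Closure of {Room, DName}: DName → Diag applies, adding Diag. So (Room, DName)⁺ = {Diag, Room, DName}.
The closure contains neither all of R1 = {PatID, Room, DName} nor all of R2 = {Ward, DocID, Diag, Room, Admit, DName}, so the common attributes are not a superkey of either fragment. The join is lossy.

No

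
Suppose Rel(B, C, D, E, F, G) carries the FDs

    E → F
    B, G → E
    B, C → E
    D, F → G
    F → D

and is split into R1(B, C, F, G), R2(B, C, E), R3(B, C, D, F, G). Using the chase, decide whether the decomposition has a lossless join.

Yes

Chase test. Columns are B, C, D, E, F, G; row i has aⱼ where attribute j ∈ Ri, else bᵢⱼ.
Initial tableau (one row per fragment):
  row 1: a1 a2 b13 b14 a5 a6
  row 2: a1 a2 b23 a4 b25 b26
  row 3: a1 a2 a3 b34 a5 a6
Rows 1 and 3 agree on B, G; apply B, G→E and equate their E entries.
Rows 1 and 2 agree on B, C; apply B, C→E and equate their E entries.
Rows 1 and 3 agree on F; apply F→D and equate their D entries.
Rows 1 and 2 agree on E; apply E→F and equate their F entries.
Rows 1 and 2 agree on F; apply F→D and equate their D entries.
Rows 1 and 2 agree on D, F; apply D, F→G and equate their G entries.
Row 1 is now all distinguished symbols — the join is lossless.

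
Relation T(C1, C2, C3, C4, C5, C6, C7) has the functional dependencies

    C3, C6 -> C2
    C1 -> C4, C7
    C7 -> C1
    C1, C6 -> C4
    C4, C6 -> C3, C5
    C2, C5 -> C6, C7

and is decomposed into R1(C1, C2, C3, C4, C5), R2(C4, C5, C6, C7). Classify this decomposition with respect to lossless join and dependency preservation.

Lossless test: (C4, C5)⁺ = {C4, C5}, which is a superkey of neither fragment — lossy.
Dependency preservation: the restricted closure of {C3, C6} across the fragments never reaches {C2}, so C3, C6 → C2 cannot be enforced without a join — not preserved.

lossy and not dependency-preserving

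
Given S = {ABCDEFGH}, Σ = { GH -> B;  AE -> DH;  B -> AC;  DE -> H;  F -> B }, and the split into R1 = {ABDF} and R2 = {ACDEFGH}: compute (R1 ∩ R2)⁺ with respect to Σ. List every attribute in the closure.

R1 ∩ R2 = {ADF}.
F → B applies, adding B
B → AC applies, adding C
Closure: {ABCDF}.

ABCDF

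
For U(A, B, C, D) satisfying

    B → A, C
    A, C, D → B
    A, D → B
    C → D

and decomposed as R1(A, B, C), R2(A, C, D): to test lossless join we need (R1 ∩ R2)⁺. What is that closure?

A, B, C, D

R1 ∩ R2 = {A, C}.
C → D applies, adding D
A, C, D → B applies, adding B
Closure: {A, B, C, D}.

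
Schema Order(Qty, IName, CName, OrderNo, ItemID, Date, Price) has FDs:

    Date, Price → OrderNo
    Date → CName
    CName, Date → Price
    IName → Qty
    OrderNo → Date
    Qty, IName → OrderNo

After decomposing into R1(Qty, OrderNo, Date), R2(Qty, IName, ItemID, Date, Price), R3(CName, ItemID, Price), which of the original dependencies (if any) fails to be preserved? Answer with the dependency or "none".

Check Date → CName: no single fragment contains all of {CName, Date}, and the restricted closure of {Date} across the fragments never reaches {CName}.
Date, Price → OrderNo is preserved.
CName, Date → Price is preserved.
IName → Qty is preserved.
OrderNo → Date is preserved.
Qty, IName → OrderNo is preserved.

Date → CName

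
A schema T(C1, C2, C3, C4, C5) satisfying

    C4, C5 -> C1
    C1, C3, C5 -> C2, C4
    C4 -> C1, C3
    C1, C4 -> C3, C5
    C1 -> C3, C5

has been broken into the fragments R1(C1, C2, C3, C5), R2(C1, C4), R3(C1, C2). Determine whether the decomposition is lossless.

Chase test. Columns are C1, C2, C3, C4, C5; row i has aⱼ where attribute j ∈ Ri, else bᵢⱼ.
Initial tableau (one row per fragment):
  row 1: a1 a2 a3 b14 a5
  row 2: a1 b22 b23 a4 b25
  row 3: a1 a2 b33 b34 b35
Rows 1 and 2 agree on C1; apply C1→C3, C5 and equate their C3, C5 entries.
Rows 1 and 3 agree on C1; apply C1→C3, C5 and equate their C3, C5 entries.
Rows 1 and 2 agree on C1, C3, C5; apply C1, C3, C5→C2, C4 and equate their C2, C4 entries.
Rows 1 and 3 agree on C1, C3, C5; apply C1, C3, C5→C2, C4 and equate their C2, C4 entries.
Row 1 is now all distinguished symbols — the join is lossless.

Yes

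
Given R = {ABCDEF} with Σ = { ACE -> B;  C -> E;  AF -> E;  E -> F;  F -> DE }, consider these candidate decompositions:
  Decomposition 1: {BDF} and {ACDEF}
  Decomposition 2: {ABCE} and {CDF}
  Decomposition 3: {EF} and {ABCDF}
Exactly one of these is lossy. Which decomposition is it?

Decomposition 1

Decomposition 1: common = {DF}, closure = {DEF} → lossy.
Decomposition 2: common = {C}, closure = {CDEF} → lossless.
Decomposition 3: common = {F}, closure = {DEF} → lossless.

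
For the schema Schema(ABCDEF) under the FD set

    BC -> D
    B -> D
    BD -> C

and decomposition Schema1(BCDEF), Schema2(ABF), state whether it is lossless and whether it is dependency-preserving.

Lossless test: (BF)⁺ = {BCDF}, which is a superkey of neither fragment — lossy.
Dependency preservation: every FD's attributes lie within a single fragment, so each can be enforced locally — preserved.

lossy but dependency-preserving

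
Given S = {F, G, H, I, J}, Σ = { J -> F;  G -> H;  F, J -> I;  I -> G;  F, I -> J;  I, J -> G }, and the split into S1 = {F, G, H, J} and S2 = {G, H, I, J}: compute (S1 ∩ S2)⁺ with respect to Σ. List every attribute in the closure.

S1 ∩ S2 = {G, H, J}.
J → F applies, adding F
F, J → I applies, adding I
Closure: {F, G, H, I, J}.

F, G, H, I, J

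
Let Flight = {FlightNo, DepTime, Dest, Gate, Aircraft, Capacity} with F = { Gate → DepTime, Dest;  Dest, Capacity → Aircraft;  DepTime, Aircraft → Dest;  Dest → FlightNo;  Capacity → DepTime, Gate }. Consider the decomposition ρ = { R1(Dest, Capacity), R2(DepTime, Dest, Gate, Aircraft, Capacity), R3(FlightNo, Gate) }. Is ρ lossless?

Yes

Chase test. Columns are FlightNo, DepTime, Dest, Gate, Aircraft, Capacity; row i has aⱼ where attribute j ∈ Ri, else bᵢⱼ.
Initial tableau (one row per fragment):
  row 1: b11 b12 a3 b14 b15 a6
  row 2: b21 a2 a3 a4 a5 a6
  row 3: a1 b32 b33 a4 b35 b36
Rows 2 and 3 agree on Gate; apply Gate→DepTime, Dest and equate their DepTime, Dest entries.
Rows 1 and 2 agree on Dest, Capacity; apply Dest, Capacity→Aircraft and equate their Aircraft entries.
Rows 1 and 2 agree on Dest; apply Dest→FlightNo and equate their FlightNo entries.
Rows 1 and 3 agree on Dest; apply Dest→FlightNo and equate their FlightNo entries.
Rows 1 and 2 agree on Capacity; apply Capacity→DepTime, Gate and equate their DepTime, Gate entries.
Row 1 is now all distinguished symbols — the join is lossless.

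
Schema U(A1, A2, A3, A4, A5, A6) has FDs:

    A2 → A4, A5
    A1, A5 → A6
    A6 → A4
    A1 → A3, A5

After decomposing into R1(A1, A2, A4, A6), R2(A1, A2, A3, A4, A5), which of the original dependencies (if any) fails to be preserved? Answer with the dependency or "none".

A2 → A4, A5 lies within R2.
A1, A5 → A6: restricted closure across fragments reaches A6.
A6 → A4 lies within R1.
A1 → A3, A5 lies within R2.
Every dependency is enforceable on the fragments, so the decomposition is dependency-preserving.

none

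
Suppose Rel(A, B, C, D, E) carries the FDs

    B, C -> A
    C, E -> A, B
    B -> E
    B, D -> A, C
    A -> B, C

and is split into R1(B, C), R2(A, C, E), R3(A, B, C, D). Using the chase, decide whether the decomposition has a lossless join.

Yes

Chase test. Columns are A, B, C, D, E; row i has aⱼ where attribute j ∈ Ri, else bᵢⱼ.
Initial tableau (one row per fragment):
  row 1: b11 a2 a3 b14 b15
  row 2: a1 b22 a3 b24 a5
  row 3: a1 a2 a3 a4 b35
Rows 1 and 3 agree on B, C; apply B, C→A and equate their A entries.
Rows 1 and 3 agree on B; apply B→E and equate their E entries.
Rows 1 and 2 agree on A; apply A→B, C and equate their B, C entries.
Rows 1 and 2 agree on B; apply B→E and equate their E entries.
Row 3 is now all distinguished symbols — the join is lossless.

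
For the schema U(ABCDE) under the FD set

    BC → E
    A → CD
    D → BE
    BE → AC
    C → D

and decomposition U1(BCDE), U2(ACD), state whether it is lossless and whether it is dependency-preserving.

Lossless test: (CD)⁺ = {ABCDE}, which contains all of one fragment — lossless.
Dependency preservation: BE → AC is not contained in any single fragment, but the restricted closure of its left-hand side across the fragments still reaches the right-hand side; the remaining FDs each lie inside some fragment. All dependencies are preserved.

lossless and dependency-preserving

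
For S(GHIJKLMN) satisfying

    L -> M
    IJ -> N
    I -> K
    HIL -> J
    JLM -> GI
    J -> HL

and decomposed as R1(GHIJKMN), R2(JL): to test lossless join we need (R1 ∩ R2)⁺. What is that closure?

GHIJKLMN

R1 ∩ R2 = {J}.
J → HL applies, adding HL
L → M applies, adding M
JLM → GI applies, adding GI
IJ → N applies, adding N
I → K applies, adding K
Closure: {GHIJKLMN}.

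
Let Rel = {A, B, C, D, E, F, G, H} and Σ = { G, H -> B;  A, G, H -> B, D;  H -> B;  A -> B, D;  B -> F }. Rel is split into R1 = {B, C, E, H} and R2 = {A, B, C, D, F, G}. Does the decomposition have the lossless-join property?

No

Common attributes: R1 ∩ R2 = {B, C}.
Closure of {B, C}: B → F applies, adding F. So (B, C)⁺ = {B, C, F}.
The closure contains neither all of R1 = {B, C, E, H} nor all of R2 = {A, B, C, D, F, G}, so the common attributes are not a superkey of either fragment. The join is lossy.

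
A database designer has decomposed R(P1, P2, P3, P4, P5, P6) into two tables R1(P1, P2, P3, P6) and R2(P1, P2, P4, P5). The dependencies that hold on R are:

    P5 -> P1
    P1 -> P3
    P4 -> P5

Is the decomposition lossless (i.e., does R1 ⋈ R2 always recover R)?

Common attributes: R1 ∩ R2 = {P1, P2}.
Closure of {P1, P2}: P1 → P3 applies, adding P3. So (P1, P2)⁺ = {P1, P2, P3}.
The closure contains neither all of R1 = {P1, P2, P3, P6} nor all of R2 = {P1, P2, P4, P5}, so the common attributes are not a superkey of either fragment. The join is lossy.

No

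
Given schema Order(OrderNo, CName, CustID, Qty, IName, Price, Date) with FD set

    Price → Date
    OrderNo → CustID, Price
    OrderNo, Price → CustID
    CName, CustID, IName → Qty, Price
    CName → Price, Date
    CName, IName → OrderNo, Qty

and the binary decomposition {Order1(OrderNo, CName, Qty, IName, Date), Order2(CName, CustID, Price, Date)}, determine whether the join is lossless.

Common attributes: Order1 ∩ Order2 = {CName, Date}.
Closure of {CName, Date}: CName → Price, Date applies, adding Price. So (CName, Date)⁺ = {CName, Price, Date}.
The closure contains neither all of Order1 = {OrderNo, CName, Qty, IName, Date} nor all of Order2 = {CName, CustID, Price, Date}, so the common attributes are not a superkey of either fragment. The join is lossy.

No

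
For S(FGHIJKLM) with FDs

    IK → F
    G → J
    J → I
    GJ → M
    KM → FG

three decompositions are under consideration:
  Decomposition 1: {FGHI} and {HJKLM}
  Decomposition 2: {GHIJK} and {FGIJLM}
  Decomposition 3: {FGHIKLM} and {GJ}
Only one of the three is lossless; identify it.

Decomposition 3

Decomposition 1: common = {H}, closure = {H} → lossy.
Decomposition 2: common = {GIJ}, closure = {GIJM} → lossy.
Decomposition 3: common = {G}, closure = {GIJM} → lossless.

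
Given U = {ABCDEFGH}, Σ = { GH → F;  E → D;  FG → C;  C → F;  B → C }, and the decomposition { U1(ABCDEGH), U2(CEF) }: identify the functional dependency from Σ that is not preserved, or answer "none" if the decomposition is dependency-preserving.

FG → C

Check FG → C: no single fragment contains all of {CFG}, and the restricted closure of {FG} across the fragments never reaches {C}.
GH → F is preserved.
E → D is preserved.
C → F is preserved.
B → C is preserved.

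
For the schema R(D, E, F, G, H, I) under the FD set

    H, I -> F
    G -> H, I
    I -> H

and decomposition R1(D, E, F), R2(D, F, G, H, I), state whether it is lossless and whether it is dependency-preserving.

Lossless test: (D, F)⁺ = {D, F}, which is a superkey of neither fragment — lossy.
Dependency preservation: every FD's attributes lie within a single fragment, so each can be enforced locally — preserved.

lossy but dependency-preserving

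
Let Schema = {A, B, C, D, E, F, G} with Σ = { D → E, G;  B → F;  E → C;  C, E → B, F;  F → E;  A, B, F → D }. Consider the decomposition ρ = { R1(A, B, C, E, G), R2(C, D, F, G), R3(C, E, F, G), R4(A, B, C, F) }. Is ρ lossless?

Chase test. Columns are A, B, C, D, E, F, G; row i has aⱼ where attribute j ∈ Ri, else bᵢⱼ.
Initial tableau (one row per fragment):
  row 1: a1 a2 a3 b14 a5 b16 a7
  row 2: b21 b22 a3 a4 b25 a6 a7
  row 3: b31 b32 a3 b34 a5 a6 a7
  row 4: a1 a2 a3 b44 b45 a6 b47
Rows 1 and 4 agree on B; apply B→F and equate their F entries.
Rows 1 and 3 agree on C, E; apply C, E→B, F and equate their B, F entries.
Rows 1 and 2 agree on F; apply F→E and equate their E entries.
Rows 1 and 4 agree on F; apply F→E and equate their E entries.
Rows 1 and 4 agree on A, B, F; apply A, B, F→D and equate their D entries.
Rows 1 and 4 agree on D; apply D→E, G and equate their E, G entries.
Rows 1 and 2 agree on C, E; apply C, E→B, F and equate their B, F entries.
No row becomes fully distinguished — the join is lossy.

No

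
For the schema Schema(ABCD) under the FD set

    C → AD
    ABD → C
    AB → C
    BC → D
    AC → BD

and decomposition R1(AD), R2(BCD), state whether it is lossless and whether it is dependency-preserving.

Lossless test: (D)⁺ = {D}, which is a superkey of neither fragment — lossy.
Dependency preservation: the restricted closure of {C} across the fragments never reaches {AD}, so C → AD cannot be enforced without a join — not preserved.

lossy and not dependency-preserving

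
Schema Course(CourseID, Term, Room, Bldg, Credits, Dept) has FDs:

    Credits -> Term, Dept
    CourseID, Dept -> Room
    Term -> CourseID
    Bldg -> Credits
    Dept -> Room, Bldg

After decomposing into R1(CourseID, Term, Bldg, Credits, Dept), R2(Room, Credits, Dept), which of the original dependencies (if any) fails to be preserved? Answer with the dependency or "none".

none

Credits → Term, Dept lies within R1.
CourseID, Dept → Room: restricted closure across fragments reaches Room.
Term → CourseID lies within R1.
Bldg → Credits lies within R1.
Dept → Room, Bldg: restricted closure across fragments reaches Room, Bldg.
Every dependency is enforceable on the fragments, so the decomposition is dependency-preserving.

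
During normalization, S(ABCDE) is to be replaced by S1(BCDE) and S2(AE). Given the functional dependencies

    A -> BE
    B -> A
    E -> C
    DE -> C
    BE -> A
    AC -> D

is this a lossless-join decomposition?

No

Common attributes: S1 ∩ S2 = {E}.
Closure of {E}: E → C applies, adding C. So (E)⁺ = {CE}.
The closure contains neither all of S1 = {BCDE} nor all of S2 = {AE}, so the common attributes are not a superkey of either fragment. The join is lossy.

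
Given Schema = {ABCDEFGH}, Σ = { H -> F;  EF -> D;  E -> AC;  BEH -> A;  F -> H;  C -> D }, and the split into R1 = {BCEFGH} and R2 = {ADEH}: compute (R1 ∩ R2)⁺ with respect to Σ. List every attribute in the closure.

ACDEFH

R1 ∩ R2 = {EH}.
H → F applies, adding F
EF → D applies, adding D
E → AC applies, adding AC
Closure: {ACDEFH}.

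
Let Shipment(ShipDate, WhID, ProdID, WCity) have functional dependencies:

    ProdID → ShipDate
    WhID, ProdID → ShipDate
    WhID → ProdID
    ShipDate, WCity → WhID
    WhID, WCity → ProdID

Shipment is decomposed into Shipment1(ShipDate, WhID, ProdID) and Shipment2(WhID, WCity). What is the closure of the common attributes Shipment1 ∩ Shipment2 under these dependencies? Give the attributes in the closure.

ShipDate, WhID, ProdID

Shipment1 ∩ Shipment2 = {WhID}.
WhID → ProdID applies, adding ProdID
ProdID → ShipDate applies, adding ShipDate
Closure: {ShipDate, WhID, ProdID}.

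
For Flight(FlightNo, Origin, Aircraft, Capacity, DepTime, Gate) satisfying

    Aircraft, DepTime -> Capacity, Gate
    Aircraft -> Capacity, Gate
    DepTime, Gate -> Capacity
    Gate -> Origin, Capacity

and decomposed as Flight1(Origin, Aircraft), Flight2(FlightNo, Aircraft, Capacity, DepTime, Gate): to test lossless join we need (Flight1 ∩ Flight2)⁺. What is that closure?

Flight1 ∩ Flight2 = {Aircraft}.
Aircraft → Capacity, Gate applies, adding Capacity, Gate
Gate → Origin, Capacity applies, adding Origin
Closure: {Origin, Aircraft, Capacity, Gate}.

Origin, Aircraft, Capacity, Gate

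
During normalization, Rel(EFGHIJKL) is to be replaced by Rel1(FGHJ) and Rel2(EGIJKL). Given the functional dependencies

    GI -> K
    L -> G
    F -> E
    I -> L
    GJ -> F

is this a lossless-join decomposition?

Common attributes: Rel1 ∩ Rel2 = {GJ}.
Closure of {GJ}: GJ → F applies, adding F; F → E applies, adding E. So (GJ)⁺ = {EFGJ}.
The closure contains neither all of Rel1 = {FGHJ} nor all of Rel2 = {EGIJKL}, so the common attributes are not a superkey of either fragment. The join is lossy.

No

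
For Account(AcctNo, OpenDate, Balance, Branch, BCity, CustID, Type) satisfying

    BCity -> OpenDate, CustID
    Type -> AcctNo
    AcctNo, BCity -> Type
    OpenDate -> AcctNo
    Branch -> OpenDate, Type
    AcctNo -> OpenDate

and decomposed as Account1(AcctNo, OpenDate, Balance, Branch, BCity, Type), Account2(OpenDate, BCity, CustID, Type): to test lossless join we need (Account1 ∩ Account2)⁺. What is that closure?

Account1 ∩ Account2 = {OpenDate, BCity, Type}.
BCity → OpenDate, CustID applies, adding CustID
Type → AcctNo applies, adding AcctNo
Closure: {AcctNo, OpenDate, BCity, CustID, Type}.

AcctNo, OpenDate, BCity, CustID, Type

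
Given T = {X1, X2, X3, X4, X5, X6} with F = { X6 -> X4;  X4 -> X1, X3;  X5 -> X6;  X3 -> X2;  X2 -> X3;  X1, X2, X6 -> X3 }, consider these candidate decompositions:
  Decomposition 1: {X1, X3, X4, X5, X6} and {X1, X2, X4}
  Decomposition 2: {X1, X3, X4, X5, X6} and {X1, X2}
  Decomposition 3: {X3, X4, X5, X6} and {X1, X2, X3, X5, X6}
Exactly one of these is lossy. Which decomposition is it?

Decomposition 1: common = {X1, X4}, closure = {X1, X2, X3, X4} → lossless.
Decomposition 2: common = {X1}, closure = {X1} → lossy.
Decomposition 3: common = {X3, X5, X6}, closure = {X1, X2, X3, X4, X5, X6} → lossless.

Decomposition 2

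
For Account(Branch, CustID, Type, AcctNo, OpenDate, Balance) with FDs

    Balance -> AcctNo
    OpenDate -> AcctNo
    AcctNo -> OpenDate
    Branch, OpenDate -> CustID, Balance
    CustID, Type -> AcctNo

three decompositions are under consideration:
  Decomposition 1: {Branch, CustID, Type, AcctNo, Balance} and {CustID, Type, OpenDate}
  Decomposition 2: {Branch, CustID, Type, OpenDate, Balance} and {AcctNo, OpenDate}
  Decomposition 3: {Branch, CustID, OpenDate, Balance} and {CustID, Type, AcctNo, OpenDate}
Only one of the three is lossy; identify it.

Decomposition 1: common = {CustID, Type}, closure = {CustID, Type, AcctNo, OpenDate} → lossless.
Decomposition 2: common = {OpenDate}, closure = {AcctNo, OpenDate} → lossless.
Decomposition 3: common = {CustID, OpenDate}, closure = {CustID, AcctNo, OpenDate} → lossy.

Decomposition 3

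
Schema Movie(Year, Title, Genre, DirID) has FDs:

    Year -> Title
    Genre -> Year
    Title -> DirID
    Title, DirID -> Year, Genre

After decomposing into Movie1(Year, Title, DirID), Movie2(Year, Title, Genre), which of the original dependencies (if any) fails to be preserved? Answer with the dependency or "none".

Year → Title lies within Movie1.
Genre → Year lies within Movie2.
Title → DirID lies within Movie1.
Title, DirID → Year, Genre: restricted closure across fragments reaches Year, Genre.
Every dependency is enforceable on the fragments, so the decomposition is dependency-preserving.

none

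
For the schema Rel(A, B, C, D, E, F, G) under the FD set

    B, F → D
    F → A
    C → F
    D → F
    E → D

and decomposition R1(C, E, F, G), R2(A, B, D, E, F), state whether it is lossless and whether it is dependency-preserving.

Lossless test: (E, F)⁺ = {A, D, E, F}, which is a superkey of neither fragment — lossy.
Dependency preservation: every FD's attributes lie within a single fragment, so each can be enforced locally — preserved.

lossy but dependency-preserving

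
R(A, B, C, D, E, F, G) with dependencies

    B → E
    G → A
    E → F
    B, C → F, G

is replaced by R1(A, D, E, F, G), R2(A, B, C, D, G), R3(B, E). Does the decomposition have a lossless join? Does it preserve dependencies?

Lossless test (chase): Rows 2 and 3 agree on B; apply B→E and equate their E entries. Rows 1 and 2 agree on E; apply E→F and equate their F entries. Rows 1 and 3 agree on E; apply E→F and equate their F entries. Row 2 is now all distinguished symbols — the join is lossless.
Dependency preservation: B, C → F, G is not contained in any single fragment, but the restricted closure of its left-hand side across the fragments still reaches the right-hand side; the remaining FDs each lie inside some fragment. All dependencies are preserved.

lossless and dependency-preserving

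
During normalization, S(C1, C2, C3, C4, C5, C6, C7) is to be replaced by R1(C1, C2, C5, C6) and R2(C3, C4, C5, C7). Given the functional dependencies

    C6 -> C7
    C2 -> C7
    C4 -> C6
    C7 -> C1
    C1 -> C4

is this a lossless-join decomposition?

No

Common attributes: R1 ∩ R2 = {C5}.
No dependency enlarges {C5}, so (C5)⁺ = {C5}.
The closure contains neither all of R1 = {C1, C2, C5, C6} nor all of R2 = {C3, C4, C5, C7}, so the common attributes are not a superkey of either fragment. The join is lossy.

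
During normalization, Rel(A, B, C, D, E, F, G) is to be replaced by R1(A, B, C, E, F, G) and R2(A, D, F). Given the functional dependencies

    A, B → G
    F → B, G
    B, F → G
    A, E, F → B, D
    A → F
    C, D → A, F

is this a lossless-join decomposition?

Common attributes: R1 ∩ R2 = {A, F}.
Closure of {A, F}: F → B, G applies, adding B, G. So (A, F)⁺ = {A, B, F, G}.
The closure contains neither all of R1 = {A, B, C, E, F, G} nor all of R2 = {A, D, F}, so the common attributes are not a superkey of either fragment. The join is lossy.

No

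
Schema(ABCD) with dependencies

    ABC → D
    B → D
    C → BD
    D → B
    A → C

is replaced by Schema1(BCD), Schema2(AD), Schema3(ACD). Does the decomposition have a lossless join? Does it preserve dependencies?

Lossless test (chase): Rows 1 and 3 agree on C; apply C→BD and equate their BD entries. Rows 1 and 2 agree on D; apply D→B and equate their B entries. Rows 2 and 3 agree on A; apply A→C and equate their C entries. Row 2 is now all distinguished symbols — the join is lossless.
Dependency preservation: ABC → D is not contained in any single fragment, but the restricted closure of its left-hand side across the fragments still reaches the right-hand side; the remaining FDs each lie inside some fragment. All dependencies are preserved.

lossless and dependency-preserving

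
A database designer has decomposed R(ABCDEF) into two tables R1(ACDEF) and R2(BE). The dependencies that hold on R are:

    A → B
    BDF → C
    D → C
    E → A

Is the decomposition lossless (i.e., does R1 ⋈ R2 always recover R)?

Yes

Common attributes: R1 ∩ R2 = {E}.
Closure of {E}: E → A applies, adding A; A → B applies, adding B. So (E)⁺ = {ABE}.
This closure contains every attribute of R2, so R1 ∩ R2 → R2. The join is lossless.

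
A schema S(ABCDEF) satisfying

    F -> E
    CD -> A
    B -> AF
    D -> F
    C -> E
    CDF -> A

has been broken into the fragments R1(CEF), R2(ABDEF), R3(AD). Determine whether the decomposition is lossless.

No

Chase test. Columns are ABCDEF; row i has aⱼ where attribute j ∈ Ri, else bᵢⱼ.
Initial tableau (one row per fragment):
  row 1: b11 b12 a3 b14 a5 a6
  row 2: a1 a2 b23 a4 a5 a6
  row 3: a1 b32 b33 a4 b35 b36
Rows 2 and 3 agree on D; apply D→F and equate their F entries.
Rows 1 and 3 agree on F; apply F→E and equate their E entries.
No row becomes fully distinguished — the join is lossy.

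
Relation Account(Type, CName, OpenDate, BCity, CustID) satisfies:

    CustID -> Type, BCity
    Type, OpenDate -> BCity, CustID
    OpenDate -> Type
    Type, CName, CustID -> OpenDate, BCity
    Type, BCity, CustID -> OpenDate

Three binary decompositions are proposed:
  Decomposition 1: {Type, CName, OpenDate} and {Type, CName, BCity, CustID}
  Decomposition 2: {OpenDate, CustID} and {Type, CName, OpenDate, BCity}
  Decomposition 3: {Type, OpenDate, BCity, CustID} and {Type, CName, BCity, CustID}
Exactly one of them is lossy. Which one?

Decomposition 1: common = {Type, CName}, closure = {Type, CName} → lossy.
Decomposition 2: common = {OpenDate}, closure = {Type, OpenDate, BCity, CustID} → lossless.
Decomposition 3: common = {Type, BCity, CustID}, closure = {Type, OpenDate, BCity, CustID} → lossless.

Decomposition 1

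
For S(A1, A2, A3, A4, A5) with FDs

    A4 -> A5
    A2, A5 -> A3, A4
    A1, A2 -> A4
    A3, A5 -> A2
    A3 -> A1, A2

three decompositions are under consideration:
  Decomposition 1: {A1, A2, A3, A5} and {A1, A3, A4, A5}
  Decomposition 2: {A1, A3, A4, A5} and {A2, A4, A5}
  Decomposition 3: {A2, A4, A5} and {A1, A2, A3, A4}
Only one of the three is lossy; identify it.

Decomposition 1: common = {A1, A3, A5}, closure = {A1, A2, A3, A4, A5} → lossless.
Decomposition 2: common = {A4, A5}, closure = {A4, A5} → lossy.
Decomposition 3: common = {A2, A4}, closure = {A1, A2, A3, A4, A5} → lossless.

Decomposition 2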